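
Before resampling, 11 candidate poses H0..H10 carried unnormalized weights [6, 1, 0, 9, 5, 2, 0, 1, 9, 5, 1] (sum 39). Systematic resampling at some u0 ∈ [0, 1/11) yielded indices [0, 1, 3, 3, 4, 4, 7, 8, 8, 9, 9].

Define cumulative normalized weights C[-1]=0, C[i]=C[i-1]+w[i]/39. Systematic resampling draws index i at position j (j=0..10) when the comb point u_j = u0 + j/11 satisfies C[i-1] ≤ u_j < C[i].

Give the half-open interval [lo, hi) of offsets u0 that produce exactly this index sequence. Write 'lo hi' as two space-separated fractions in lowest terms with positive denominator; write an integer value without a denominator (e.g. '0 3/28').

9/143 28/429

C = [2/13, 7/39, 7/39, 16/39, 7/13, 23/39, 23/39, 8/13, 11/13, 38/39, 1]
j=0 picked index 0: u0 ∈ [0, 2/13)
j=1 picked index 1: u0 ∈ [9/143, 38/429)
j=2 picked index 3: u0 ∈ [-1/429, 98/429)
j=3 picked index 3: u0 ∈ [-40/429, 59/429)
j=4 picked index 4: u0 ∈ [20/429, 25/143)
j=5 picked index 4: u0 ∈ [-19/429, 12/143)
j=6 picked index 7: u0 ∈ [19/429, 10/143)
j=7 picked index 8: u0 ∈ [-3/143, 30/143)
j=8 picked index 8: u0 ∈ [-16/143, 17/143)
j=9 picked index 9: u0 ∈ [4/143, 67/429)
j=10 picked index 9: u0 ∈ [-9/143, 28/429)
intersection: [9/143, 28/429)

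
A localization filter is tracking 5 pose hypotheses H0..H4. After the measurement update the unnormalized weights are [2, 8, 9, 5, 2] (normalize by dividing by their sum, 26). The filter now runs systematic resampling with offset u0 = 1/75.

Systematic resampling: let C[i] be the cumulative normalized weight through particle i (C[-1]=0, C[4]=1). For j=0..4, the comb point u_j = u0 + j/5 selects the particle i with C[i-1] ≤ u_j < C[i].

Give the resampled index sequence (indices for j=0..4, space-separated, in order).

0 1 2 2 3

C = [1/13, 5/13, 19/26, 12/13, 1]
j=0: u_0=1/75 ∈ [0, 1/13) → index 0
j=1: u_1=16/75 ∈ [1/13, 5/13) → index 1
j=2: u_2=31/75 ∈ [5/13, 19/26) → index 2
j=3: u_3=46/75 ∈ [5/13, 19/26) → index 2
j=4: u_4=61/75 ∈ [19/26, 12/13) → index 3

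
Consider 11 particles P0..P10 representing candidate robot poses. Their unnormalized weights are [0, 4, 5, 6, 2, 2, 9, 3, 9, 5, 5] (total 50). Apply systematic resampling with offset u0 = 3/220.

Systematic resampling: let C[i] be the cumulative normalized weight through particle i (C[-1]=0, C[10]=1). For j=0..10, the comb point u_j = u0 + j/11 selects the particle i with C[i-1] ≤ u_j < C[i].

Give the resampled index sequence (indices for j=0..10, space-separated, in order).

1 2 3 3 5 6 6 8 8 9 10

C = [0, 2/25, 9/50, 3/10, 17/50, 19/50, 14/25, 31/50, 4/5, 9/10, 1]
j=0: u_0=3/220 ∈ [0, 2/25) → index 1
j=1: u_1=23/220 ∈ [2/25, 9/50) → index 2
j=2: u_2=43/220 ∈ [9/50, 3/10) → index 3
j=3: u_3=63/220 ∈ [9/50, 3/10) → index 3
j=4: u_4=83/220 ∈ [17/50, 19/50) → index 5
j=5: u_5=103/220 ∈ [19/50, 14/25) → index 6
j=6: u_6=123/220 ∈ [19/50, 14/25) → index 6
j=7: u_7=13/20 ∈ [31/50, 4/5) → index 8
j=8: u_8=163/220 ∈ [31/50, 4/5) → index 8
j=9: u_9=183/220 ∈ [4/5, 9/10) → index 9
j=10: u_10=203/220 ∈ [9/10, 1) → index 10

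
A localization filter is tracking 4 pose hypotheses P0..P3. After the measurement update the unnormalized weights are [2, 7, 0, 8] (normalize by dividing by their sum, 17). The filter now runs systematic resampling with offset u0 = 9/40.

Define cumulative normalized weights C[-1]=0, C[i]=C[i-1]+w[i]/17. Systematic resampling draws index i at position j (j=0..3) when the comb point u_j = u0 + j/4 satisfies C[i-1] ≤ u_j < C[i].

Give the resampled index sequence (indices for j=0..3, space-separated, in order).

1 1 3 3

C = [2/17, 9/17, 9/17, 1]
j=0: u_0=9/40 ∈ [2/17, 9/17) → index 1
j=1: u_1=19/40 ∈ [2/17, 9/17) → index 1
j=2: u_2=29/40 ∈ [9/17, 1) → index 3
j=3: u_3=39/40 ∈ [9/17, 1) → index 3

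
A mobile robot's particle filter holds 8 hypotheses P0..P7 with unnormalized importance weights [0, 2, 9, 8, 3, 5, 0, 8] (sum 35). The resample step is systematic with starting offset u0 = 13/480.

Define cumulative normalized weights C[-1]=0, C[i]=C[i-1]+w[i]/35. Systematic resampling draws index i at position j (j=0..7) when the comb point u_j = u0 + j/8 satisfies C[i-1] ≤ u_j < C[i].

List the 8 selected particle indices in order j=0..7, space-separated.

C = [0, 2/35, 11/35, 19/35, 22/35, 27/35, 27/35, 1]
j=0: u_0=13/480 ∈ [0, 2/35) → index 1
j=1: u_1=73/480 ∈ [2/35, 11/35) → index 2
j=2: u_2=133/480 ∈ [2/35, 11/35) → index 2
j=3: u_3=193/480 ∈ [11/35, 19/35) → index 3
j=4: u_4=253/480 ∈ [11/35, 19/35) → index 3
j=5: u_5=313/480 ∈ [22/35, 27/35) → index 5
j=6: u_6=373/480 ∈ [27/35, 1) → index 7
j=7: u_7=433/480 ∈ [27/35, 1) → index 7

1 2 2 3 3 5 7 7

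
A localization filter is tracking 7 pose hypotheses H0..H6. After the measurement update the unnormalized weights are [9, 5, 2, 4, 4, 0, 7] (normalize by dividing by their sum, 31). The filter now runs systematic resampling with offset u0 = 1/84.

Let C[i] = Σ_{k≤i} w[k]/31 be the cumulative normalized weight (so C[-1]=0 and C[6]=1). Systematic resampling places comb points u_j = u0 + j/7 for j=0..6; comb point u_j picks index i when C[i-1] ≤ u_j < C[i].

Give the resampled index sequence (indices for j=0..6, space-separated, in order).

C = [9/31, 14/31, 16/31, 20/31, 24/31, 24/31, 1]
j=0: u_0=1/84 ∈ [0, 9/31) → index 0
j=1: u_1=13/84 ∈ [0, 9/31) → index 0
j=2: u_2=25/84 ∈ [9/31, 14/31) → index 1
j=3: u_3=37/84 ∈ [9/31, 14/31) → index 1
j=4: u_4=7/12 ∈ [16/31, 20/31) → index 3
j=5: u_5=61/84 ∈ [20/31, 24/31) → index 4
j=6: u_6=73/84 ∈ [24/31, 1) → index 6

0 0 1 1 3 4 6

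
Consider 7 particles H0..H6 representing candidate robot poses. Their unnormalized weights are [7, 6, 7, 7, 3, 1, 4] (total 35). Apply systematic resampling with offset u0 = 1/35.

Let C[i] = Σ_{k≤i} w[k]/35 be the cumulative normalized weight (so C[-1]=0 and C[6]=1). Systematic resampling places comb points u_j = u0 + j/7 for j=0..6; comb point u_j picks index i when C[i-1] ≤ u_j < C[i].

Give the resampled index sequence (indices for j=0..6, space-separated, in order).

0 0 1 2 3 3 6

C = [1/5, 13/35, 4/7, 27/35, 6/7, 31/35, 1]
j=0: u_0=1/35 ∈ [0, 1/5) → index 0
j=1: u_1=6/35 ∈ [0, 1/5) → index 0
j=2: u_2=11/35 ∈ [1/5, 13/35) → index 1
j=3: u_3=16/35 ∈ [13/35, 4/7) → index 2
j=4: u_4=3/5 ∈ [4/7, 27/35) → index 3
j=5: u_5=26/35 ∈ [4/7, 27/35) → index 3
j=6: u_6=31/35 ∈ [31/35, 1) → index 6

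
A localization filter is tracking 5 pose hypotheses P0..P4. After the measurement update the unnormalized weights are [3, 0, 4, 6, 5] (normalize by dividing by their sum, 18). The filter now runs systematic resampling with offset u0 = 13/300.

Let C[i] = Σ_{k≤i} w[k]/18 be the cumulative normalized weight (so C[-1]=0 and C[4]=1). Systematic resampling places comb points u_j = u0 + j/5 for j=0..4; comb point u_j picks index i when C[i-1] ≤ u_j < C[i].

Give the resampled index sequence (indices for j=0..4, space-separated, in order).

0 2 3 3 4

C = [1/6, 1/6, 7/18, 13/18, 1]
j=0: u_0=13/300 ∈ [0, 1/6) → index 0
j=1: u_1=73/300 ∈ [1/6, 7/18) → index 2
j=2: u_2=133/300 ∈ [7/18, 13/18) → index 3
j=3: u_3=193/300 ∈ [7/18, 13/18) → index 3
j=4: u_4=253/300 ∈ [13/18, 1) → index 4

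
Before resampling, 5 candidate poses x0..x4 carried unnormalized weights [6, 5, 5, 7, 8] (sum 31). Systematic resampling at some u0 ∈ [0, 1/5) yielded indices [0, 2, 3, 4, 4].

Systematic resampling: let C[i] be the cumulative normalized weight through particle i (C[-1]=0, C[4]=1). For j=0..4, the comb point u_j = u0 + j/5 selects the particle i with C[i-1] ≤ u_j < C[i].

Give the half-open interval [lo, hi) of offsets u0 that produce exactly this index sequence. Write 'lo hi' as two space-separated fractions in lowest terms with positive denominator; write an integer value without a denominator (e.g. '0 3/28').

C = [6/31, 11/31, 16/31, 23/31, 1]
j=0 picked index 0: u0 ∈ [0, 6/31)
j=1 picked index 2: u0 ∈ [24/155, 49/155)
j=2 picked index 3: u0 ∈ [18/155, 53/155)
j=3 picked index 4: u0 ∈ [22/155, 2/5)
j=4 picked index 4: u0 ∈ [-9/155, 1/5)
intersection: [24/155, 6/31)

24/155 6/31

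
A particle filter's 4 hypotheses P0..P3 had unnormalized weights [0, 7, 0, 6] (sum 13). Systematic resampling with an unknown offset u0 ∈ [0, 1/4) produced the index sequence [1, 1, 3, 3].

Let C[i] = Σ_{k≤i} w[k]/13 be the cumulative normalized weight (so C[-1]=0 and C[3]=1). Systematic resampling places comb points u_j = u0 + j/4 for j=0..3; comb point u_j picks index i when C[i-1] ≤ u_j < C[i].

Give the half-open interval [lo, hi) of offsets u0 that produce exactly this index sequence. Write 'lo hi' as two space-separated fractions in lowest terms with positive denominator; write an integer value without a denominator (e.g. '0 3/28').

C = [0, 7/13, 7/13, 1]
j=0 picked index 1: u0 ∈ [0, 7/13)
j=1 picked index 1: u0 ∈ [-1/4, 15/52)
j=2 picked index 3: u0 ∈ [1/26, 1/2)
j=3 picked index 3: u0 ∈ [-11/52, 1/4)
intersection: [1/26, 1/4)

1/26 1/4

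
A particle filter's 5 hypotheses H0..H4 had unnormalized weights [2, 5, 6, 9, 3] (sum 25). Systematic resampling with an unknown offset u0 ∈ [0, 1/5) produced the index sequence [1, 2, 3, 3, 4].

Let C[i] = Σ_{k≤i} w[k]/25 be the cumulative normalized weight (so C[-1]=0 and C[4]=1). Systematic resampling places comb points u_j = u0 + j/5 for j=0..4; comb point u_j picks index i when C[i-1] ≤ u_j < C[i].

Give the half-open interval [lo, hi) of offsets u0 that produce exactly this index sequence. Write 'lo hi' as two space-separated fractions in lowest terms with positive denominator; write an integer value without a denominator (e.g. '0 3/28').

C = [2/25, 7/25, 13/25, 22/25, 1]
j=0 picked index 1: u0 ∈ [2/25, 7/25)
j=1 picked index 2: u0 ∈ [2/25, 8/25)
j=2 picked index 3: u0 ∈ [3/25, 12/25)
j=3 picked index 3: u0 ∈ [-2/25, 7/25)
j=4 picked index 4: u0 ∈ [2/25, 1/5)
intersection: [3/25, 1/5)

3/25 1/5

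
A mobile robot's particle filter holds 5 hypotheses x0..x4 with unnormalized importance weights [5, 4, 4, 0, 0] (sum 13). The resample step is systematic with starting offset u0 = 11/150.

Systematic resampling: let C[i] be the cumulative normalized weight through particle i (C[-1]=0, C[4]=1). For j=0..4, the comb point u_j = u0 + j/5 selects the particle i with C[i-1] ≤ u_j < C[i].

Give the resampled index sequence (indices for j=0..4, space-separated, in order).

C = [5/13, 9/13, 1, 1, 1]
j=0: u_0=11/150 ∈ [0, 5/13) → index 0
j=1: u_1=41/150 ∈ [0, 5/13) → index 0
j=2: u_2=71/150 ∈ [5/13, 9/13) → index 1
j=3: u_3=101/150 ∈ [5/13, 9/13) → index 1
j=4: u_4=131/150 ∈ [9/13, 1) → index 2

0 0 1 1 2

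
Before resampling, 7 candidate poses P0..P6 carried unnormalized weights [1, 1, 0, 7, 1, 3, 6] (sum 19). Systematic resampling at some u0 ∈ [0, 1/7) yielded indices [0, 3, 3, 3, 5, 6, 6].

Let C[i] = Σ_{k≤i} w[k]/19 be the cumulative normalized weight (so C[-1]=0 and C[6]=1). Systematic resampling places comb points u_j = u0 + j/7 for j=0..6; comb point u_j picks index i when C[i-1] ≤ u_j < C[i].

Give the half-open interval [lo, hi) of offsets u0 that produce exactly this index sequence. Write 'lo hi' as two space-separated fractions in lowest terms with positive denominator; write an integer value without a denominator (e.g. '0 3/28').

C = [1/19, 2/19, 2/19, 9/19, 10/19, 13/19, 1]
j=0 picked index 0: u0 ∈ [0, 1/19)
j=1 picked index 3: u0 ∈ [-5/133, 44/133)
j=2 picked index 3: u0 ∈ [-24/133, 25/133)
j=3 picked index 3: u0 ∈ [-43/133, 6/133)
j=4 picked index 5: u0 ∈ [-6/133, 15/133)
j=5 picked index 6: u0 ∈ [-4/133, 2/7)
j=6 picked index 6: u0 ∈ [-23/133, 1/7)
intersection: [0, 6/133)

0 6/133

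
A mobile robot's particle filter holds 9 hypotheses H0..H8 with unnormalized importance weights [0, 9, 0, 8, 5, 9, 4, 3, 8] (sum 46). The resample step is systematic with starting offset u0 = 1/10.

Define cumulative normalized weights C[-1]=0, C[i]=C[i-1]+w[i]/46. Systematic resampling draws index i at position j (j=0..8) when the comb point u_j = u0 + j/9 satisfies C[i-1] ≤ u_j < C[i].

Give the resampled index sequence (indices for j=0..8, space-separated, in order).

C = [0, 9/46, 9/46, 17/46, 11/23, 31/46, 35/46, 19/23, 1]
j=0: u_0=1/10 ∈ [0, 9/46) → index 1
j=1: u_1=19/90 ∈ [9/46, 17/46) → index 3
j=2: u_2=29/90 ∈ [9/46, 17/46) → index 3
j=3: u_3=13/30 ∈ [17/46, 11/23) → index 4
j=4: u_4=49/90 ∈ [11/23, 31/46) → index 5
j=5: u_5=59/90 ∈ [11/23, 31/46) → index 5
j=6: u_6=23/30 ∈ [35/46, 19/23) → index 7
j=7: u_7=79/90 ∈ [19/23, 1) → index 8
j=8: u_8=89/90 ∈ [19/23, 1) → index 8

1 3 3 4 5 5 7 8 8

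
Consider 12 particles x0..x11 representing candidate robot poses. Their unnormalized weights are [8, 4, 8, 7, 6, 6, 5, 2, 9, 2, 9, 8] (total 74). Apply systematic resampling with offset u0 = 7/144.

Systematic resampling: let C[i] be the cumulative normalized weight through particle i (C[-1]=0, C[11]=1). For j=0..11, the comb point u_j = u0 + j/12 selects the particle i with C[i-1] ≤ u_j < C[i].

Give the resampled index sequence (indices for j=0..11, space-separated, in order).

0 1 2 3 4 5 6 8 8 10 10 11

C = [4/37, 6/37, 10/37, 27/74, 33/74, 39/74, 22/37, 23/37, 55/74, 57/74, 33/37, 1]
j=0: u_0=7/144 ∈ [0, 4/37) → index 0
j=1: u_1=19/144 ∈ [4/37, 6/37) → index 1
j=2: u_2=31/144 ∈ [6/37, 10/37) → index 2
j=3: u_3=43/144 ∈ [10/37, 27/74) → index 3
j=4: u_4=55/144 ∈ [27/74, 33/74) → index 4
j=5: u_5=67/144 ∈ [33/74, 39/74) → index 5
j=6: u_6=79/144 ∈ [39/74, 22/37) → index 6
j=7: u_7=91/144 ∈ [23/37, 55/74) → index 8
j=8: u_8=103/144 ∈ [23/37, 55/74) → index 8
j=9: u_9=115/144 ∈ [57/74, 33/37) → index 10
j=10: u_10=127/144 ∈ [57/74, 33/37) → index 10
j=11: u_11=139/144 ∈ [33/37, 1) → index 11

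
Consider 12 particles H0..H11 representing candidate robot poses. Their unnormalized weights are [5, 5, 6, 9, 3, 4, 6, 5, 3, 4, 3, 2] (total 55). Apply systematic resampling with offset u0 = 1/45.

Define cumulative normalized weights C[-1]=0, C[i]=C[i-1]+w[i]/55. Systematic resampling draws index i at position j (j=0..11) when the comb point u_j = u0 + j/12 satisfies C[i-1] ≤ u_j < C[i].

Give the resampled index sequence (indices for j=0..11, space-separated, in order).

0 1 2 2 3 3 5 6 6 7 9 10

C = [1/11, 2/11, 16/55, 5/11, 28/55, 32/55, 38/55, 43/55, 46/55, 10/11, 53/55, 1]
j=0: u_0=1/45 ∈ [0, 1/11) → index 0
j=1: u_1=19/180 ∈ [1/11, 2/11) → index 1
j=2: u_2=17/90 ∈ [2/11, 16/55) → index 2
j=3: u_3=49/180 ∈ [2/11, 16/55) → index 2
j=4: u_4=16/45 ∈ [16/55, 5/11) → index 3
j=5: u_5=79/180 ∈ [16/55, 5/11) → index 3
j=6: u_6=47/90 ∈ [28/55, 32/55) → index 5
j=7: u_7=109/180 ∈ [32/55, 38/55) → index 6
j=8: u_8=31/45 ∈ [32/55, 38/55) → index 6
j=9: u_9=139/180 ∈ [38/55, 43/55) → index 7
j=10: u_10=77/90 ∈ [46/55, 10/11) → index 9
j=11: u_11=169/180 ∈ [10/11, 53/55) → index 10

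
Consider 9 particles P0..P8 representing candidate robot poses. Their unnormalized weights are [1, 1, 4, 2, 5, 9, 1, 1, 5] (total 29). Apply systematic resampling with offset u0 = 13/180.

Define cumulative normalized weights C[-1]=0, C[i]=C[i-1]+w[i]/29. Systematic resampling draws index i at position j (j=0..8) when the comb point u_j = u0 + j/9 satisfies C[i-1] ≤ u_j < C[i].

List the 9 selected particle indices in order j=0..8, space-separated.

2 2 4 4 5 5 5 8 8

C = [1/29, 2/29, 6/29, 8/29, 13/29, 22/29, 23/29, 24/29, 1]
j=0: u_0=13/180 ∈ [2/29, 6/29) → index 2
j=1: u_1=11/60 ∈ [2/29, 6/29) → index 2
j=2: u_2=53/180 ∈ [8/29, 13/29) → index 4
j=3: u_3=73/180 ∈ [8/29, 13/29) → index 4
j=4: u_4=31/60 ∈ [13/29, 22/29) → index 5
j=5: u_5=113/180 ∈ [13/29, 22/29) → index 5
j=6: u_6=133/180 ∈ [13/29, 22/29) → index 5
j=7: u_7=17/20 ∈ [24/29, 1) → index 8
j=8: u_8=173/180 ∈ [24/29, 1) → index 8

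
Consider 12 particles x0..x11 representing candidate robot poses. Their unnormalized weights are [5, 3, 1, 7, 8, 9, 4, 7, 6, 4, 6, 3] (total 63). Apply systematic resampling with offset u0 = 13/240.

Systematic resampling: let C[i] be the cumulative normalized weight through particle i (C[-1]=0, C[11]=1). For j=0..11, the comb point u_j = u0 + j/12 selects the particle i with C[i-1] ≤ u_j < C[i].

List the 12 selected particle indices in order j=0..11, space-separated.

C = [5/63, 8/63, 1/7, 16/63, 8/21, 11/21, 37/63, 44/63, 50/63, 6/7, 20/21, 1]
j=0: u_0=13/240 ∈ [0, 5/63) → index 0
j=1: u_1=11/80 ∈ [8/63, 1/7) → index 2
j=2: u_2=53/240 ∈ [1/7, 16/63) → index 3
j=3: u_3=73/240 ∈ [16/63, 8/21) → index 4
j=4: u_4=31/80 ∈ [8/21, 11/21) → index 5
j=5: u_5=113/240 ∈ [8/21, 11/21) → index 5
j=6: u_6=133/240 ∈ [11/21, 37/63) → index 6
j=7: u_7=51/80 ∈ [37/63, 44/63) → index 7
j=8: u_8=173/240 ∈ [44/63, 50/63) → index 8
j=9: u_9=193/240 ∈ [50/63, 6/7) → index 9
j=10: u_10=71/80 ∈ [6/7, 20/21) → index 10
j=11: u_11=233/240 ∈ [20/21, 1) → index 11

0 2 3 4 5 5 6 7 8 9 10 11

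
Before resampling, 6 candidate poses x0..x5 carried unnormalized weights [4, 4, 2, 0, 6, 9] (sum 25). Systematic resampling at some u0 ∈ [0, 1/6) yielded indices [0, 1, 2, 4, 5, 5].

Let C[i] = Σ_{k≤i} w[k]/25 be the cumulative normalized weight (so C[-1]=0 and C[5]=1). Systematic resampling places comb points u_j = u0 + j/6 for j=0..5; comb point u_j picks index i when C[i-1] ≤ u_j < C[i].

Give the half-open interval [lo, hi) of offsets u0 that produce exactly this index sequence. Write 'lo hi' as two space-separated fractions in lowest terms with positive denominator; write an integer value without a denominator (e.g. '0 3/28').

C = [4/25, 8/25, 2/5, 2/5, 16/25, 1]
j=0 picked index 0: u0 ∈ [0, 4/25)
j=1 picked index 1: u0 ∈ [-1/150, 23/150)
j=2 picked index 2: u0 ∈ [-1/75, 1/15)
j=3 picked index 4: u0 ∈ [-1/10, 7/50)
j=4 picked index 5: u0 ∈ [-2/75, 1/3)
j=5 picked index 5: u0 ∈ [-29/150, 1/6)
intersection: [0, 1/15)

0 1/15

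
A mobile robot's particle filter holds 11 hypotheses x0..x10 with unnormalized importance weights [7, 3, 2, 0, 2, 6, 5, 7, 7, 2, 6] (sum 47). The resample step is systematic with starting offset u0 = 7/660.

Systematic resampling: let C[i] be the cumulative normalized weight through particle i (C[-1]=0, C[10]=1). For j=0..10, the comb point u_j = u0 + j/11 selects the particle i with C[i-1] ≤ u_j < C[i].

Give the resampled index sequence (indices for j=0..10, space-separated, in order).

C = [7/47, 10/47, 12/47, 12/47, 14/47, 20/47, 25/47, 32/47, 39/47, 41/47, 1]
j=0: u_0=7/660 ∈ [0, 7/47) → index 0
j=1: u_1=67/660 ∈ [0, 7/47) → index 0
j=2: u_2=127/660 ∈ [7/47, 10/47) → index 1
j=3: u_3=17/60 ∈ [12/47, 14/47) → index 4
j=4: u_4=247/660 ∈ [14/47, 20/47) → index 5
j=5: u_5=307/660 ∈ [20/47, 25/47) → index 6
j=6: u_6=367/660 ∈ [25/47, 32/47) → index 7
j=7: u_7=427/660 ∈ [25/47, 32/47) → index 7
j=8: u_8=487/660 ∈ [32/47, 39/47) → index 8
j=9: u_9=547/660 ∈ [32/47, 39/47) → index 8
j=10: u_10=607/660 ∈ [41/47, 1) → index 10

0 0 1 4 5 6 7 7 8 8 10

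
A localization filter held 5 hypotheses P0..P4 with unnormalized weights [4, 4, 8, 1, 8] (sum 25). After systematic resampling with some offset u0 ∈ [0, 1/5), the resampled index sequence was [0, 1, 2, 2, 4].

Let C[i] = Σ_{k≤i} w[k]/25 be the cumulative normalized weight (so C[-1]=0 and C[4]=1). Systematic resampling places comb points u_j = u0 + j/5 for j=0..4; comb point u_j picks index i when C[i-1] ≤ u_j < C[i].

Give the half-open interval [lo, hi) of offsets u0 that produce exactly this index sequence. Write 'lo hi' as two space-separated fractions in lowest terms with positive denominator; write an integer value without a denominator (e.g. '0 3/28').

C = [4/25, 8/25, 16/25, 17/25, 1]
j=0 picked index 0: u0 ∈ [0, 4/25)
j=1 picked index 1: u0 ∈ [-1/25, 3/25)
j=2 picked index 2: u0 ∈ [-2/25, 6/25)
j=3 picked index 2: u0 ∈ [-7/25, 1/25)
j=4 picked index 4: u0 ∈ [-3/25, 1/5)
intersection: [0, 1/25)

0 1/25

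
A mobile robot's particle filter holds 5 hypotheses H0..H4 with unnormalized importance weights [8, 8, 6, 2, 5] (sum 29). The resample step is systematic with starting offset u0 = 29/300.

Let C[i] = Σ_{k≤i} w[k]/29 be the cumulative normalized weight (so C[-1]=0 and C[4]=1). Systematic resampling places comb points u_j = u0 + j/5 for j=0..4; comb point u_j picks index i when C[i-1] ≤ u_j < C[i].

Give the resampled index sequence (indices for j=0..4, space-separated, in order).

C = [8/29, 16/29, 22/29, 24/29, 1]
j=0: u_0=29/300 ∈ [0, 8/29) → index 0
j=1: u_1=89/300 ∈ [8/29, 16/29) → index 1
j=2: u_2=149/300 ∈ [8/29, 16/29) → index 1
j=3: u_3=209/300 ∈ [16/29, 22/29) → index 2
j=4: u_4=269/300 ∈ [24/29, 1) → index 4

0 1 1 2 4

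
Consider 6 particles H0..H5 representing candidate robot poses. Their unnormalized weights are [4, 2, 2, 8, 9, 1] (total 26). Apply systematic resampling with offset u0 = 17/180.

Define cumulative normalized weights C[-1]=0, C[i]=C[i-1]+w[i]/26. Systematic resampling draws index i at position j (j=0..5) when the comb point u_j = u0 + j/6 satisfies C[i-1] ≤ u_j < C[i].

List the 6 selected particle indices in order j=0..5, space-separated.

0 2 3 3 4 4

C = [2/13, 3/13, 4/13, 8/13, 25/26, 1]
j=0: u_0=17/180 ∈ [0, 2/13) → index 0
j=1: u_1=47/180 ∈ [3/13, 4/13) → index 2
j=2: u_2=77/180 ∈ [4/13, 8/13) → index 3
j=3: u_3=107/180 ∈ [4/13, 8/13) → index 3
j=4: u_4=137/180 ∈ [8/13, 25/26) → index 4
j=5: u_5=167/180 ∈ [8/13, 25/26) → index 4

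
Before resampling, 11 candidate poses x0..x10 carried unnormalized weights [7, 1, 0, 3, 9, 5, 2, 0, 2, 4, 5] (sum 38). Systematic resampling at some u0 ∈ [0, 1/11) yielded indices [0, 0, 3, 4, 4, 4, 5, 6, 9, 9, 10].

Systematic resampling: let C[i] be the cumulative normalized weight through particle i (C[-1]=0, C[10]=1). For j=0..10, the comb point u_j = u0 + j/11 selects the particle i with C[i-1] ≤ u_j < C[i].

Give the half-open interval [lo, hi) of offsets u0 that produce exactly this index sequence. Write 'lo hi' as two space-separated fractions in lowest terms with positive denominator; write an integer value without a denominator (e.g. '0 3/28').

15/418 21/418

C = [7/38, 4/19, 4/19, 11/38, 10/19, 25/38, 27/38, 27/38, 29/38, 33/38, 1]
j=0 picked index 0: u0 ∈ [0, 7/38)
j=1 picked index 0: u0 ∈ [-1/11, 39/418)
j=2 picked index 3: u0 ∈ [6/209, 45/418)
j=3 picked index 4: u0 ∈ [7/418, 53/209)
j=4 picked index 4: u0 ∈ [-31/418, 34/209)
j=5 picked index 4: u0 ∈ [-69/418, 15/209)
j=6 picked index 5: u0 ∈ [-4/209, 47/418)
j=7 picked index 6: u0 ∈ [9/418, 31/418)
j=8 picked index 9: u0 ∈ [15/418, 59/418)
j=9 picked index 9: u0 ∈ [-23/418, 21/418)
j=10 picked index 10: u0 ∈ [-17/418, 1/11)
intersection: [15/418, 21/418)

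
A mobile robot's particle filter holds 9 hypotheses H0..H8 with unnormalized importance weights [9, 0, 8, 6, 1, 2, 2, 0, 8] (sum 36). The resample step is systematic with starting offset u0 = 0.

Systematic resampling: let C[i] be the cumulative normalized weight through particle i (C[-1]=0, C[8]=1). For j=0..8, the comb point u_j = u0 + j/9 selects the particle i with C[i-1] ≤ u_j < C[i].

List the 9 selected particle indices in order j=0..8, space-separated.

C = [1/4, 1/4, 17/36, 23/36, 2/3, 13/18, 7/9, 7/9, 1]
j=0: u_0=0 ∈ [0, 1/4) → index 0
j=1: u_1=1/9 ∈ [0, 1/4) → index 0
j=2: u_2=2/9 ∈ [0, 1/4) → index 0
j=3: u_3=1/3 ∈ [1/4, 17/36) → index 2
j=4: u_4=4/9 ∈ [1/4, 17/36) → index 2
j=5: u_5=5/9 ∈ [17/36, 23/36) → index 3
j=6: u_6=2/3 ∈ [2/3, 13/18) → index 5
j=7: u_7=7/9 ∈ [7/9, 1) → index 8
j=8: u_8=8/9 ∈ [7/9, 1) → index 8

0 0 0 2 2 3 5 8 8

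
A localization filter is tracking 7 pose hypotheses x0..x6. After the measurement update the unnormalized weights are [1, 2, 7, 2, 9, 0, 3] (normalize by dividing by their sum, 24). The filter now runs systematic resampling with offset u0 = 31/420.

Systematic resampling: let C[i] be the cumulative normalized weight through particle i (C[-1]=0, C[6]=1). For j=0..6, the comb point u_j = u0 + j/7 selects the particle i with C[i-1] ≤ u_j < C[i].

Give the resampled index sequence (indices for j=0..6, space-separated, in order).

C = [1/24, 1/8, 5/12, 1/2, 7/8, 7/8, 1]
j=0: u_0=31/420 ∈ [1/24, 1/8) → index 1
j=1: u_1=13/60 ∈ [1/8, 5/12) → index 2
j=2: u_2=151/420 ∈ [1/8, 5/12) → index 2
j=3: u_3=211/420 ∈ [1/2, 7/8) → index 4
j=4: u_4=271/420 ∈ [1/2, 7/8) → index 4
j=5: u_5=331/420 ∈ [1/2, 7/8) → index 4
j=6: u_6=391/420 ∈ [7/8, 1) → index 6

1 2 2 4 4 4 6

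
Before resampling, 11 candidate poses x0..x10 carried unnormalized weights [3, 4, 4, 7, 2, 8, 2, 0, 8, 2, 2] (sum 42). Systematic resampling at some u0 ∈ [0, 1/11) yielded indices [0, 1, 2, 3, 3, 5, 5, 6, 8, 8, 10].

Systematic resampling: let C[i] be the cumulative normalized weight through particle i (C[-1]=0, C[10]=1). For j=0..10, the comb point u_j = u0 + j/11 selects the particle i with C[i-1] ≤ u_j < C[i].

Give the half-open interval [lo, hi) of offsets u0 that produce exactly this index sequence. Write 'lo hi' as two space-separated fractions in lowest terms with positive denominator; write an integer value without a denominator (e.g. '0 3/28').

10/231 5/77

C = [1/14, 1/6, 11/42, 3/7, 10/21, 2/3, 5/7, 5/7, 19/21, 20/21, 1]
j=0 picked index 0: u0 ∈ [0, 1/14)
j=1 picked index 1: u0 ∈ [-3/154, 5/66)
j=2 picked index 2: u0 ∈ [-1/66, 37/462)
j=3 picked index 3: u0 ∈ [-5/462, 12/77)
j=4 picked index 3: u0 ∈ [-47/462, 5/77)
j=5 picked index 5: u0 ∈ [5/231, 7/33)
j=6 picked index 5: u0 ∈ [-16/231, 4/33)
j=7 picked index 6: u0 ∈ [1/33, 6/77)
j=8 picked index 8: u0 ∈ [-1/77, 41/231)
j=9 picked index 8: u0 ∈ [-8/77, 20/231)
j=10 picked index 10: u0 ∈ [10/231, 1/11)
intersection: [10/231, 5/77)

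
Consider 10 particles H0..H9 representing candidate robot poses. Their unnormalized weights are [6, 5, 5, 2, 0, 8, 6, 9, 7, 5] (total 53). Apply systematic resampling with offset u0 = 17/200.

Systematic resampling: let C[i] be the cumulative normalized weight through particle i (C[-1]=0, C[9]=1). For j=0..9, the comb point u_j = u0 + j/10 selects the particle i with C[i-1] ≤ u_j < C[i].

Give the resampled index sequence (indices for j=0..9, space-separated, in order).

0 1 2 5 5 6 7 8 8 9

C = [6/53, 11/53, 16/53, 18/53, 18/53, 26/53, 32/53, 41/53, 48/53, 1]
j=0: u_0=17/200 ∈ [0, 6/53) → index 0
j=1: u_1=37/200 ∈ [6/53, 11/53) → index 1
j=2: u_2=57/200 ∈ [11/53, 16/53) → index 2
j=3: u_3=77/200 ∈ [18/53, 26/53) → index 5
j=4: u_4=97/200 ∈ [18/53, 26/53) → index 5
j=5: u_5=117/200 ∈ [26/53, 32/53) → index 6
j=6: u_6=137/200 ∈ [32/53, 41/53) → index 7
j=7: u_7=157/200 ∈ [41/53, 48/53) → index 8
j=8: u_8=177/200 ∈ [41/53, 48/53) → index 8
j=9: u_9=197/200 ∈ [48/53, 1) → index 9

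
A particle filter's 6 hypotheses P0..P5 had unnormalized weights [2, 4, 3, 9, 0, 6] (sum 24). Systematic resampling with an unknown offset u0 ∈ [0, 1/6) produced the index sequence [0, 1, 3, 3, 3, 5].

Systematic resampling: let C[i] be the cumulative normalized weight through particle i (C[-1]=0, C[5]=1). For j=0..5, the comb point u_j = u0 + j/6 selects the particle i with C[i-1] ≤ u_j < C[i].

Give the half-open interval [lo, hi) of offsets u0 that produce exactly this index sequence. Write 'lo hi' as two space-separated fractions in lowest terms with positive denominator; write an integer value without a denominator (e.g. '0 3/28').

1/24 1/12

C = [1/12, 1/4, 3/8, 3/4, 3/4, 1]
j=0 picked index 0: u0 ∈ [0, 1/12)
j=1 picked index 1: u0 ∈ [-1/12, 1/12)
j=2 picked index 3: u0 ∈ [1/24, 5/12)
j=3 picked index 3: u0 ∈ [-1/8, 1/4)
j=4 picked index 3: u0 ∈ [-7/24, 1/12)
j=5 picked index 5: u0 ∈ [-1/12, 1/6)
intersection: [1/24, 1/12)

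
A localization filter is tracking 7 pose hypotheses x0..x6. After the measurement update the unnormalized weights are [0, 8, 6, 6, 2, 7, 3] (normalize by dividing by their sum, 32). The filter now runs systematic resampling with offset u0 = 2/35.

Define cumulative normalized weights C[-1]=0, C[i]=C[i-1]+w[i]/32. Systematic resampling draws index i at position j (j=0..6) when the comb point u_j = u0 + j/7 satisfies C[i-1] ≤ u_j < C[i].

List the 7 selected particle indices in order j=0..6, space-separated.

1 1 2 3 4 5 6

C = [0, 1/4, 7/16, 5/8, 11/16, 29/32, 1]
j=0: u_0=2/35 ∈ [0, 1/4) → index 1
j=1: u_1=1/5 ∈ [0, 1/4) → index 1
j=2: u_2=12/35 ∈ [1/4, 7/16) → index 2
j=3: u_3=17/35 ∈ [7/16, 5/8) → index 3
j=4: u_4=22/35 ∈ [5/8, 11/16) → index 4
j=5: u_5=27/35 ∈ [11/16, 29/32) → index 5
j=6: u_6=32/35 ∈ [29/32, 1) → index 6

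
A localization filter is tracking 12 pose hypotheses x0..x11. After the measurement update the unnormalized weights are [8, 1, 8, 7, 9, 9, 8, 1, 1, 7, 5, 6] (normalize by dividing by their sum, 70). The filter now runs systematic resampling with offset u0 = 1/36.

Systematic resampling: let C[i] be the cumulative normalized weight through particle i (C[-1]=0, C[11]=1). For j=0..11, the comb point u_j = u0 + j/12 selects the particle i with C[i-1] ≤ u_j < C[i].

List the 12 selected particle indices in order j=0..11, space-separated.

C = [4/35, 9/70, 17/70, 12/35, 33/70, 3/5, 5/7, 51/70, 26/35, 59/70, 32/35, 1]
j=0: u_0=1/36 ∈ [0, 4/35) → index 0
j=1: u_1=1/9 ∈ [0, 4/35) → index 0
j=2: u_2=7/36 ∈ [9/70, 17/70) → index 2
j=3: u_3=5/18 ∈ [17/70, 12/35) → index 3
j=4: u_4=13/36 ∈ [12/35, 33/70) → index 4
j=5: u_5=4/9 ∈ [12/35, 33/70) → index 4
j=6: u_6=19/36 ∈ [33/70, 3/5) → index 5
j=7: u_7=11/18 ∈ [3/5, 5/7) → index 6
j=8: u_8=25/36 ∈ [3/5, 5/7) → index 6
j=9: u_9=7/9 ∈ [26/35, 59/70) → index 9
j=10: u_10=31/36 ∈ [59/70, 32/35) → index 10
j=11: u_11=17/18 ∈ [32/35, 1) → index 11

0 0 2 3 4 4 5 6 6 9 10 11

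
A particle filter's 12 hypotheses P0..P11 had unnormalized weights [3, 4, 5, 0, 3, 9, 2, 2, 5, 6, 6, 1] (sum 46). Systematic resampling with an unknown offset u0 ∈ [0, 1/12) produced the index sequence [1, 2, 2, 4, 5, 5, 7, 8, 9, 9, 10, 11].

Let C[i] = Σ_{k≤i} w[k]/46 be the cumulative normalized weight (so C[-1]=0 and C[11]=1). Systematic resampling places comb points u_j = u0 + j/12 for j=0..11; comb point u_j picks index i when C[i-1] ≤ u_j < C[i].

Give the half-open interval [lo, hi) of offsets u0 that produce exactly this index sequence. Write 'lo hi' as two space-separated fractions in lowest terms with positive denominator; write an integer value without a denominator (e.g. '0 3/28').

19/276 7/92

C = [3/46, 7/46, 6/23, 6/23, 15/46, 12/23, 13/23, 14/23, 33/46, 39/46, 45/46, 1]
j=0 picked index 1: u0 ∈ [3/46, 7/46)
j=1 picked index 2: u0 ∈ [19/276, 49/276)
j=2 picked index 2: u0 ∈ [-1/69, 13/138)
j=3 picked index 4: u0 ∈ [1/92, 7/92)
j=4 picked index 5: u0 ∈ [-1/138, 13/69)
j=5 picked index 5: u0 ∈ [-25/276, 29/276)
j=6 picked index 7: u0 ∈ [3/46, 5/46)
j=7 picked index 8: u0 ∈ [7/276, 37/276)
j=8 picked index 9: u0 ∈ [7/138, 25/138)
j=9 picked index 9: u0 ∈ [-3/92, 9/92)
j=10 picked index 10: u0 ∈ [1/69, 10/69)
j=11 picked index 11: u0 ∈ [17/276, 1/12)
intersection: [19/276, 7/92)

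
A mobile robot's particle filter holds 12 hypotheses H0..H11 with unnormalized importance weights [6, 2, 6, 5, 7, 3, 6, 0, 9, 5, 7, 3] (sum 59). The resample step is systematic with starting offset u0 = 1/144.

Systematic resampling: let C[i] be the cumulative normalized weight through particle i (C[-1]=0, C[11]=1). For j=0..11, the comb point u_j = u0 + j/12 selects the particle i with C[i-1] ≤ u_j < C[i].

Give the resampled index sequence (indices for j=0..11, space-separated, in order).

0 0 2 3 4 4 6 6 8 9 10 10

C = [6/59, 8/59, 14/59, 19/59, 26/59, 29/59, 35/59, 35/59, 44/59, 49/59, 56/59, 1]
j=0: u_0=1/144 ∈ [0, 6/59) → index 0
j=1: u_1=13/144 ∈ [0, 6/59) → index 0
j=2: u_2=25/144 ∈ [8/59, 14/59) → index 2
j=3: u_3=37/144 ∈ [14/59, 19/59) → index 3
j=4: u_4=49/144 ∈ [19/59, 26/59) → index 4
j=5: u_5=61/144 ∈ [19/59, 26/59) → index 4
j=6: u_6=73/144 ∈ [29/59, 35/59) → index 6
j=7: u_7=85/144 ∈ [29/59, 35/59) → index 6
j=8: u_8=97/144 ∈ [35/59, 44/59) → index 8
j=9: u_9=109/144 ∈ [44/59, 49/59) → index 9
j=10: u_10=121/144 ∈ [49/59, 56/59) → index 10
j=11: u_11=133/144 ∈ [49/59, 56/59) → index 10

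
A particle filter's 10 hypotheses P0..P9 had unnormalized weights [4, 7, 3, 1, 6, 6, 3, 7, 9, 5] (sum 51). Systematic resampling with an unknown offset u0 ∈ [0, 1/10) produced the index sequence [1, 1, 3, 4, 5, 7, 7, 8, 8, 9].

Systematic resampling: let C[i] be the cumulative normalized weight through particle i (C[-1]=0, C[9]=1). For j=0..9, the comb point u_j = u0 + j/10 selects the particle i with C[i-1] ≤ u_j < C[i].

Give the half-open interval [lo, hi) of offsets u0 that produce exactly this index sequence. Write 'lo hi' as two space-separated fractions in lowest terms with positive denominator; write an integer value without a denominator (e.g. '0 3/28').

3/34 8/85

C = [4/51, 11/51, 14/51, 5/17, 7/17, 9/17, 10/17, 37/51, 46/51, 1]
j=0 picked index 1: u0 ∈ [4/51, 11/51)
j=1 picked index 1: u0 ∈ [-11/510, 59/510)
j=2 picked index 3: u0 ∈ [19/255, 8/85)
j=3 picked index 4: u0 ∈ [-1/170, 19/170)
j=4 picked index 5: u0 ∈ [1/85, 11/85)
j=5 picked index 7: u0 ∈ [3/34, 23/102)
j=6 picked index 7: u0 ∈ [-1/85, 32/255)
j=7 picked index 8: u0 ∈ [13/510, 103/510)
j=8 picked index 8: u0 ∈ [-19/255, 26/255)
j=9 picked index 9: u0 ∈ [1/510, 1/10)
intersection: [3/34, 8/85)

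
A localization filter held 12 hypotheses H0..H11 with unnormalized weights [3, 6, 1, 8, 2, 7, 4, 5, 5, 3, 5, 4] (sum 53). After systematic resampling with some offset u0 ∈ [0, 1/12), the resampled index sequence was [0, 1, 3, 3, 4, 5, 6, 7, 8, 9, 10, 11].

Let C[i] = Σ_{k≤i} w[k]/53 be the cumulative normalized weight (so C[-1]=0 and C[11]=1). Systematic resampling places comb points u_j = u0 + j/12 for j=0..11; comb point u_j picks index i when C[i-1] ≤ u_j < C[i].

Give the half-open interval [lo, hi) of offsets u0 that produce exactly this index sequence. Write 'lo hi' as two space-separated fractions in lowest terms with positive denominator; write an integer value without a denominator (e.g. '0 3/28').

5/212 7/159

C = [3/53, 9/53, 10/53, 18/53, 20/53, 27/53, 31/53, 36/53, 41/53, 44/53, 49/53, 1]
j=0 picked index 0: u0 ∈ [0, 3/53)
j=1 picked index 1: u0 ∈ [-17/636, 55/636)
j=2 picked index 3: u0 ∈ [7/318, 55/318)
j=3 picked index 3: u0 ∈ [-13/212, 19/212)
j=4 picked index 4: u0 ∈ [1/159, 7/159)
j=5 picked index 5: u0 ∈ [-25/636, 59/636)
j=6 picked index 6: u0 ∈ [1/106, 9/106)
j=7 picked index 7: u0 ∈ [1/636, 61/636)
j=8 picked index 8: u0 ∈ [2/159, 17/159)
j=9 picked index 9: u0 ∈ [5/212, 17/212)
j=10 picked index 10: u0 ∈ [-1/318, 29/318)
j=11 picked index 11: u0 ∈ [5/636, 1/12)
intersection: [5/212, 7/159)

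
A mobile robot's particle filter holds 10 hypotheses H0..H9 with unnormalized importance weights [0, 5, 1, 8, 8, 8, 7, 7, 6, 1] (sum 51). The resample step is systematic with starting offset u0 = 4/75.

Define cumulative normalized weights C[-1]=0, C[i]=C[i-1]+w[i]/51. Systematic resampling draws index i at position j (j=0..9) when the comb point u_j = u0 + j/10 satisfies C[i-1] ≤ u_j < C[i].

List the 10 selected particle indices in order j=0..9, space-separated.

1 3 3 4 5 5 6 7 7 8

C = [0, 5/51, 2/17, 14/51, 22/51, 10/17, 37/51, 44/51, 50/51, 1]
j=0: u_0=4/75 ∈ [0, 5/51) → index 1
j=1: u_1=23/150 ∈ [2/17, 14/51) → index 3
j=2: u_2=19/75 ∈ [2/17, 14/51) → index 3
j=3: u_3=53/150 ∈ [14/51, 22/51) → index 4
j=4: u_4=34/75 ∈ [22/51, 10/17) → index 5
j=5: u_5=83/150 ∈ [22/51, 10/17) → index 5
j=6: u_6=49/75 ∈ [10/17, 37/51) → index 6
j=7: u_7=113/150 ∈ [37/51, 44/51) → index 7
j=8: u_8=64/75 ∈ [37/51, 44/51) → index 7
j=9: u_9=143/150 ∈ [44/51, 50/51) → index 8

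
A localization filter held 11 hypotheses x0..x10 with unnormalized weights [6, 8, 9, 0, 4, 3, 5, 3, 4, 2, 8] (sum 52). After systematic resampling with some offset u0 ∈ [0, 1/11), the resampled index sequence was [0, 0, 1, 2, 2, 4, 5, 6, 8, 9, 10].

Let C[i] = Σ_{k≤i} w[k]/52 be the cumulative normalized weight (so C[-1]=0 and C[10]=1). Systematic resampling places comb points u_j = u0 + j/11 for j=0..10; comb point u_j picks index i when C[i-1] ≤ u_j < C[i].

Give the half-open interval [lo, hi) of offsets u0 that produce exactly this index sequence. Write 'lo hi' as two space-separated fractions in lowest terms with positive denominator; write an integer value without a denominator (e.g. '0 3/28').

C = [3/26, 7/26, 23/52, 23/52, 27/52, 15/26, 35/52, 19/26, 21/26, 11/13, 1]
j=0 picked index 0: u0 ∈ [0, 3/26)
j=1 picked index 0: u0 ∈ [-1/11, 7/286)
j=2 picked index 1: u0 ∈ [-19/286, 25/286)
j=3 picked index 2: u0 ∈ [-1/286, 97/572)
j=4 picked index 2: u0 ∈ [-27/286, 45/572)
j=5 picked index 4: u0 ∈ [-7/572, 37/572)
j=6 picked index 5: u0 ∈ [-15/572, 9/286)
j=7 picked index 6: u0 ∈ [-17/286, 21/572)
j=8 picked index 8: u0 ∈ [1/286, 23/286)
j=9 picked index 9: u0 ∈ [-3/286, 4/143)
j=10 picked index 10: u0 ∈ [-9/143, 1/11)
intersection: [1/286, 7/286)

1/286 7/286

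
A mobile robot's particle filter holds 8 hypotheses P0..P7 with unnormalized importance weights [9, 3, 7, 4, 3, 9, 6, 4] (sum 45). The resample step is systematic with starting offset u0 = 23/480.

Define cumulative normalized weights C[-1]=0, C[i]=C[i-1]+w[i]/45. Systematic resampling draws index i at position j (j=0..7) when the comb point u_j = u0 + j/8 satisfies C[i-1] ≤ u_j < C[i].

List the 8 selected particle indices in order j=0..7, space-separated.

C = [1/5, 4/15, 19/45, 23/45, 26/45, 7/9, 41/45, 1]
j=0: u_0=23/480 ∈ [0, 1/5) → index 0
j=1: u_1=83/480 ∈ [0, 1/5) → index 0
j=2: u_2=143/480 ∈ [4/15, 19/45) → index 2
j=3: u_3=203/480 ∈ [19/45, 23/45) → index 3
j=4: u_4=263/480 ∈ [23/45, 26/45) → index 4
j=5: u_5=323/480 ∈ [26/45, 7/9) → index 5
j=6: u_6=383/480 ∈ [7/9, 41/45) → index 6
j=7: u_7=443/480 ∈ [41/45, 1) → index 7

0 0 2 3 4 5 6 7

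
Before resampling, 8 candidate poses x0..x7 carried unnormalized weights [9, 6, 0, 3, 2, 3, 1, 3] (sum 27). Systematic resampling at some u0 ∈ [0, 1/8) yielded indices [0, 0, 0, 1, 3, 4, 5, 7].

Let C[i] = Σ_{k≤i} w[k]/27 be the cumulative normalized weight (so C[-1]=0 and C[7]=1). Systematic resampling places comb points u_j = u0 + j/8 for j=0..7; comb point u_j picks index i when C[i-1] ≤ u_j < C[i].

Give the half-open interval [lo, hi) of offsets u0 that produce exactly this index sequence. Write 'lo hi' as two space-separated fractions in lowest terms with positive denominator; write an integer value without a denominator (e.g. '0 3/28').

C = [1/3, 5/9, 5/9, 2/3, 20/27, 23/27, 8/9, 1]
j=0 picked index 0: u0 ∈ [0, 1/3)
j=1 picked index 0: u0 ∈ [-1/8, 5/24)
j=2 picked index 0: u0 ∈ [-1/4, 1/12)
j=3 picked index 1: u0 ∈ [-1/24, 13/72)
j=4 picked index 3: u0 ∈ [1/18, 1/6)
j=5 picked index 4: u0 ∈ [1/24, 25/216)
j=6 picked index 5: u0 ∈ [-1/108, 11/108)
j=7 picked index 7: u0 ∈ [1/72, 1/8)
intersection: [1/18, 1/12)

1/18 1/12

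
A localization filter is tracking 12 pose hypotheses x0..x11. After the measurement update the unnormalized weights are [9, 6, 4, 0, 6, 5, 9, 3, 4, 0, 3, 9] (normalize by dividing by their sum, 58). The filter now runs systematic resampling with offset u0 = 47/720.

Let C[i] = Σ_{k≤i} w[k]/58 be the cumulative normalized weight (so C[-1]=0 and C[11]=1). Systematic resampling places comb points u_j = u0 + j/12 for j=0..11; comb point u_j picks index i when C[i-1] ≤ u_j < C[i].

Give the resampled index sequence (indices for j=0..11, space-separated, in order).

0 0 1 2 4 5 6 6 8 10 11 11

C = [9/58, 15/58, 19/58, 19/58, 25/58, 15/29, 39/58, 21/29, 23/29, 23/29, 49/58, 1]
j=0: u_0=47/720 ∈ [0, 9/58) → index 0
j=1: u_1=107/720 ∈ [0, 9/58) → index 0
j=2: u_2=167/720 ∈ [9/58, 15/58) → index 1
j=3: u_3=227/720 ∈ [15/58, 19/58) → index 2
j=4: u_4=287/720 ∈ [19/58, 25/58) → index 4
j=5: u_5=347/720 ∈ [25/58, 15/29) → index 5
j=6: u_6=407/720 ∈ [15/29, 39/58) → index 6
j=7: u_7=467/720 ∈ [15/29, 39/58) → index 6
j=8: u_8=527/720 ∈ [21/29, 23/29) → index 8
j=9: u_9=587/720 ∈ [23/29, 49/58) → index 10
j=10: u_10=647/720 ∈ [49/58, 1) → index 11
j=11: u_11=707/720 ∈ [49/58, 1) → index 11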